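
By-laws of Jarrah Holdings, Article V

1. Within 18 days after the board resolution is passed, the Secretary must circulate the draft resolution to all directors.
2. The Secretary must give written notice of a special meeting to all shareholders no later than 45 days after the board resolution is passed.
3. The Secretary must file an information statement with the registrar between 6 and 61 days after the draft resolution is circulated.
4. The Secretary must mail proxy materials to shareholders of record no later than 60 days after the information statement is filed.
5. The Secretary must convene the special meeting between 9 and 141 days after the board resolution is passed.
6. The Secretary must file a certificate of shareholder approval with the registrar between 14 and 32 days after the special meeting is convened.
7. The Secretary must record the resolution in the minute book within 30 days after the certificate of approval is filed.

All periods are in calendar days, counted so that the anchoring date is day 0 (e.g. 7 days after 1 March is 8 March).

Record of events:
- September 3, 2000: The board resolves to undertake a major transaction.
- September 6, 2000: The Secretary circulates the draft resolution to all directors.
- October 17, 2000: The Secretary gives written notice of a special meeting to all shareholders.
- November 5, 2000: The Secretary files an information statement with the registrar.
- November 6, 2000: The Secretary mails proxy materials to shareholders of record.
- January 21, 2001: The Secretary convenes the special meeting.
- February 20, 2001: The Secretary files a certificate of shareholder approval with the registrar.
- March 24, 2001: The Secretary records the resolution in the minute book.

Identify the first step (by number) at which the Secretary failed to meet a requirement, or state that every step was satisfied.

Step 7

Step 1: 18 days after September 3, 2000 (when the board resolution is passed) is September 21, 2000; completed September 6, 2000, before the deadline.
Step 2: 45 days after September 3, 2000 (when the board resolution is passed) is October 18, 2000; October 17, 2000 is within that limit.
Step 3: the window is 6–61 days after September 6, 2000 (when the draft resolution is circulated), so September 12, 2000 through November 6, 2000; November 5, 2000 falls inside that range.
Step 4: 60 days after November 5, 2000 (when the information statement is filed) is January 4, 2001; completed November 6, 2000, before the deadline.
Step 5: the window is 9–141 days after September 3, 2000 (when the board resolution is passed), so September 12, 2000 through January 22, 2001; done January 21, 2001 — within the window.
Step 6: the window is 14–32 days after January 21, 2001 (when the special meeting is convened), so February 4, 2001 through February 22, 2001; done February 20, 2001 — within the window.
Step 7: 30 days after February 20, 2001 (when the certificate of approval is filed) is March 22, 2001; March 24, 2001 misses that deadline by 2 days.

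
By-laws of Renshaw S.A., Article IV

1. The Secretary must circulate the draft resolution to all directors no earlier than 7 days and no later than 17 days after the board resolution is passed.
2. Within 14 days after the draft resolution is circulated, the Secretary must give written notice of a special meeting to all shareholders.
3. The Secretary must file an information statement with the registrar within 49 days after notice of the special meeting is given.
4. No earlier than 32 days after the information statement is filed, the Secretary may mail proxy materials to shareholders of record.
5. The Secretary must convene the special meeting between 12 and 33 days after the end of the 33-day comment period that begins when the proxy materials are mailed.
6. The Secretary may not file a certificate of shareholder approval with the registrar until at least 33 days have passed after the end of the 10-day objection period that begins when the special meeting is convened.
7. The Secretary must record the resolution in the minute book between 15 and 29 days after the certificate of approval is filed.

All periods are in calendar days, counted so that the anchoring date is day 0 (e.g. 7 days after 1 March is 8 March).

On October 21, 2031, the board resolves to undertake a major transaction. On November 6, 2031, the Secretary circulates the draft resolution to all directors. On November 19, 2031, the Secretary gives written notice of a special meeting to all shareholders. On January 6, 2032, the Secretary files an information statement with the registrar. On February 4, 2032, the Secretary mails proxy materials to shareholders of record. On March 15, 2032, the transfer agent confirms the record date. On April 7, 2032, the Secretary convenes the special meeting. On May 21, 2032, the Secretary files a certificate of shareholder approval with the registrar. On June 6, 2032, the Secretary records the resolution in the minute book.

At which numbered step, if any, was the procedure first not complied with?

Step 4

Step 1: the window is 7–17 days after October 21, 2031 (when the board resolution is passed), so October 28, 2031 through November 7, 2031; November 6, 2031 falls inside that range.
Step 2: 14 days after November 6, 2031 (when the draft resolution is circulated) is November 20, 2031; November 19, 2031 is within that limit.
Step 3: 49 days after November 19, 2031 (when notice of the special meeting is given) is January 7, 2032; completed January 6, 2032, before the deadline.
Step 4: the earliest permitted date is 32 days after January 6, 2032 (when the information statement is filed), i.e. February 7, 2032; done February 4, 2032 — 3 days too early.
The procedure was therefore not followed at step 4.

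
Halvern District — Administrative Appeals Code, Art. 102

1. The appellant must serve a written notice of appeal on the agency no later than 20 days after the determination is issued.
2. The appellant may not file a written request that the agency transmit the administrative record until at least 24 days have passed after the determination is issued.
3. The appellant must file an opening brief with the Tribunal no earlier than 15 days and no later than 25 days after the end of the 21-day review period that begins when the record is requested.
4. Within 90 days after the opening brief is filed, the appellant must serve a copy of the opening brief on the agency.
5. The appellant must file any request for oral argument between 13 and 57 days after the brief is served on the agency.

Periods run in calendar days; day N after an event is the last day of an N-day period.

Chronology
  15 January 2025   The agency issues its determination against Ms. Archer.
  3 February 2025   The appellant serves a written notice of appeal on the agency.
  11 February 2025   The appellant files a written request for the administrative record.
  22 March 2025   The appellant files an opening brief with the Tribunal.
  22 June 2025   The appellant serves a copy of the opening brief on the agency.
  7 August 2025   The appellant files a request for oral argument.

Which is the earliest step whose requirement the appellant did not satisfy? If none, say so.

Step 4

(1) due by 15 January 2025 + 20 days = 4 February 2025; completed 3 February 2025, before the deadline.
(2) permitted from 15 January 2025 + 24 days = 8 February 2025 onward; done 11 February 2025 — permitted.
(3) the permitted window runs from 4 March 2025 + 15 = 19 March 2025 to 4 March 2025 + 25 = 29 March 2025; 22 March 2025 falls inside that range.
(4) due by 22 March 2025 + 90 days = 20 June 2025; 22 June 2025 misses that deadline by 2 days.
The procedure was therefore not followed at step 4.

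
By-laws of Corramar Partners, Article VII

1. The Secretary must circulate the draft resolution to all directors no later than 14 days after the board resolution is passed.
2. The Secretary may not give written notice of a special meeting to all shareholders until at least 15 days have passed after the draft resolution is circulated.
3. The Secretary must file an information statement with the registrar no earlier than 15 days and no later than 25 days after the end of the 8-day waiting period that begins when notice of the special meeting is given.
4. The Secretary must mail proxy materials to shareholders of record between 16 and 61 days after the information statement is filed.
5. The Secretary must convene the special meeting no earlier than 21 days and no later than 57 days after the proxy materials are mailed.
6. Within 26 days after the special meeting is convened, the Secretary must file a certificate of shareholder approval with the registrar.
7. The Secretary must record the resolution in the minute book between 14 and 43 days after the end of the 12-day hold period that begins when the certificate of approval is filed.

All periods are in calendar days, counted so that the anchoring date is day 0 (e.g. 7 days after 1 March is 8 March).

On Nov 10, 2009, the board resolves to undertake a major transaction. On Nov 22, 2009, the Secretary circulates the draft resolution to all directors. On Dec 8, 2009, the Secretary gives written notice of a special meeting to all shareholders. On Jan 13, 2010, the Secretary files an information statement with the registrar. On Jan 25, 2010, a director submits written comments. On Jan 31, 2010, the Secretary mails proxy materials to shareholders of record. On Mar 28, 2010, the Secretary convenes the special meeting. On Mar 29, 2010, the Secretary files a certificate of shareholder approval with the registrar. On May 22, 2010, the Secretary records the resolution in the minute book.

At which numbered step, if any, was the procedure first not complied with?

Step 3

Step 1 — counting 14 days from Nov 10, 2009 (when the board resolution is passed) gives a deadline of Nov 24, 2009; done Nov 22, 2009 — timely.
Step 2 — must wait 15 days from Nov 22, 2009 (when the draft resolution is circulated), so not before Dec 7, 2009; done Dec 8, 2009, after the minimum wait.
Step 3 — 15 and 25 days from Dec 16, 2009 (end of the 8-day waiting period, which began when notice of the special meeting is given on Dec 8, 2009) are Dec 31, 2009 and Jan 10, 2010 respectively; done Jan 13, 2010 — 3 days after the window closed.
The analysis stops there.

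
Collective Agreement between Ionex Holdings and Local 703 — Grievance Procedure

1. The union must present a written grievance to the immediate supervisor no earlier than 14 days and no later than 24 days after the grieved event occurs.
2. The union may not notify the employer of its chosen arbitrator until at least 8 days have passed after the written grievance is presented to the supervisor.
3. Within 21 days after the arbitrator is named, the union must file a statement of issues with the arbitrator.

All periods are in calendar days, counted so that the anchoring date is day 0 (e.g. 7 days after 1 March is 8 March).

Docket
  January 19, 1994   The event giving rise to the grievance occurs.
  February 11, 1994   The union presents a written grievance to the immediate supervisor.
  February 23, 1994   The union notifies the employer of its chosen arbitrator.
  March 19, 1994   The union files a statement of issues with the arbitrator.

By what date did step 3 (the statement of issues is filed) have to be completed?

Step 3 runs from February 23, 1994, when the arbitrator is named. 21 days after February 23, 1994 is March 16, 1994.

March 16, 1994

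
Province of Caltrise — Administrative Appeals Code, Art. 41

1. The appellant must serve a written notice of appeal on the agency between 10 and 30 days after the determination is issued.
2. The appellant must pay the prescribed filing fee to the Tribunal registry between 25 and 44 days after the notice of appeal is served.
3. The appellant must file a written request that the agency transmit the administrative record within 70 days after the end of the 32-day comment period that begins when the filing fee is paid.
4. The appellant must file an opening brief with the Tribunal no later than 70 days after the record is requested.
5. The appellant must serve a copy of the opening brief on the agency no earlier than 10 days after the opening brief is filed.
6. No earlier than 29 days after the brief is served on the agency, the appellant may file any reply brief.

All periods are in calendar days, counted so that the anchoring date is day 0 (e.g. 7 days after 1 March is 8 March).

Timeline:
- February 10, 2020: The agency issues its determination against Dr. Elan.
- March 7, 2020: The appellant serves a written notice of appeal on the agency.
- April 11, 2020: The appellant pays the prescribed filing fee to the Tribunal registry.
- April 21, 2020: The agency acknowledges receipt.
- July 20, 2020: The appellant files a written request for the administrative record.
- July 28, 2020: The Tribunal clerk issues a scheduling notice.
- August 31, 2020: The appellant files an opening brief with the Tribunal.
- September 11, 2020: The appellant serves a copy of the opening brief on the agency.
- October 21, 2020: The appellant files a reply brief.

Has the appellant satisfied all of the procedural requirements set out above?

Yes

Step 1: the window is 10–30 days after February 10, 2020 (when the determination is issued), so February 20, 2020 through March 11, 2020; March 7, 2020 falls inside that range.
Step 2: the window is 25–44 days after March 7, 2020 (when the notice of appeal is served), so April 1, 2020 through April 20, 2020; April 11, 2020 falls inside that range.
Step 3: 70 days after May 13, 2020 (end of the 32-day comment period, which began when the filing fee is paid on April 11, 2020) is July 22, 2020; completed July 20, 2020, before the deadline.
Step 4: 70 days after July 20, 2020 (when the record is requested) is September 28, 2020; August 31, 2020 is within that limit.
Step 5: the earliest permitted date is 10 days after August 31, 2020 (when the opening brief is filed), i.e. September 10, 2020; done September 11, 2020 — permitted.
Step 6: the earliest permitted date is 29 days after September 11, 2020 (when the brief is served on the agency), i.e. October 10, 2020; done October 21, 2020, after the minimum wait.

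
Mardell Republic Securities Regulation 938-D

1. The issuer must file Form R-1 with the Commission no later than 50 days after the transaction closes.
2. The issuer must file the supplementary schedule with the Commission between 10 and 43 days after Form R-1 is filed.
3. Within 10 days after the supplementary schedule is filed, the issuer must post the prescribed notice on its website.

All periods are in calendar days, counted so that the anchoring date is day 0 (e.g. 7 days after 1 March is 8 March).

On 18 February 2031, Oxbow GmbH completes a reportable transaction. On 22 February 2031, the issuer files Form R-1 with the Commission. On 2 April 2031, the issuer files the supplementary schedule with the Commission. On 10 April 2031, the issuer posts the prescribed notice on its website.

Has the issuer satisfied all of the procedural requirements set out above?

(1) due by 18 February 2031 + 50 days = 9 April 2031; completed 22 February 2031, before the deadline.
(2) the permitted window runs from 22 February 2031 + 10 = 4 March 2031 to 22 February 2031 + 43 = 6 April 2031; 2 April 2031 falls inside that range.
(3) due by 2 April 2031 + 10 days = 12 April 2031; completed 10 April 2031, before the deadline.

Yes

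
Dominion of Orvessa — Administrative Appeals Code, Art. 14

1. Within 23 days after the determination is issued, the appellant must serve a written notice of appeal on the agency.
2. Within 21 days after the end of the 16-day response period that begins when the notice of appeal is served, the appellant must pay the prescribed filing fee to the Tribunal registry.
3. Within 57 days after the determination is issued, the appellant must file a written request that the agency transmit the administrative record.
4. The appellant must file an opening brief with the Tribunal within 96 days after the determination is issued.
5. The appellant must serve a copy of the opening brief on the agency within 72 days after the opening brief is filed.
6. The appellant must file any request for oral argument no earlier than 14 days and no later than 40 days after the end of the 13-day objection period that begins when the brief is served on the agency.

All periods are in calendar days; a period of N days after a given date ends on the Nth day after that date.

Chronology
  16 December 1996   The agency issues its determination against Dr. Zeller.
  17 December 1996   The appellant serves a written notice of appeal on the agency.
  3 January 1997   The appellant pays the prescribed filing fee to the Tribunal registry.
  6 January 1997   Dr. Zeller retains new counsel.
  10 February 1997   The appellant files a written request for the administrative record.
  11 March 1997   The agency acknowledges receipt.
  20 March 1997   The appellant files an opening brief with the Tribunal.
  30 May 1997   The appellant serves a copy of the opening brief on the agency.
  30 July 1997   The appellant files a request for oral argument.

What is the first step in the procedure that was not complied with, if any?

Step 6

(1) due by 16 December 1996 + 23 days = 8 January 1997; 17 December 1996 is within that limit.
(2) due by 2 January 1997 + 21 days = 23 January 1997; 3 January 1997 is within that limit.
(3) due by 16 December 1996 + 57 days = 11 February 1997; completed 10 February 1997, before the deadline.
(4) due by 16 December 1996 + 96 days = 22 March 1997; completed 20 March 1997, before the deadline.
(5) due by 20 March 1997 + 72 days = 31 May 1997; 30 May 1997 is within that limit.
(6) the permitted window runs from 12 June 1997 + 14 = 26 June 1997 to 12 June 1997 + 40 = 22 July 1997; done 30 July 1997 — 8 days after the window closed.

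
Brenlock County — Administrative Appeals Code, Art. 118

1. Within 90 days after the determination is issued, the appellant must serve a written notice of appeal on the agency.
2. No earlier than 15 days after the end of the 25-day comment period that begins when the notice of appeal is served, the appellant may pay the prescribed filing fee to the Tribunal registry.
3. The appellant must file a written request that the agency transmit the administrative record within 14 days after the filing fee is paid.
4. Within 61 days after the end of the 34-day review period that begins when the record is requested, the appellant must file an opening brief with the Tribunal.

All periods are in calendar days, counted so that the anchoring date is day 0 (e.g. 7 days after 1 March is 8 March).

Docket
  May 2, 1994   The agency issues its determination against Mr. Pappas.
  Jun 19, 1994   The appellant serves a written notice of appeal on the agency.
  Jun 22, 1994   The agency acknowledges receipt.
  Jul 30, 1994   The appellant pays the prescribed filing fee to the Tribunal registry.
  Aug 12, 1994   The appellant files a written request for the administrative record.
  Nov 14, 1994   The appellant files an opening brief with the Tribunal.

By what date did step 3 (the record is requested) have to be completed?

Step 3 runs from Jul 30, 1994, when the filing fee is paid. 14 days after Jul 30, 1994 is Aug 13, 1994.

Aug 13, 1994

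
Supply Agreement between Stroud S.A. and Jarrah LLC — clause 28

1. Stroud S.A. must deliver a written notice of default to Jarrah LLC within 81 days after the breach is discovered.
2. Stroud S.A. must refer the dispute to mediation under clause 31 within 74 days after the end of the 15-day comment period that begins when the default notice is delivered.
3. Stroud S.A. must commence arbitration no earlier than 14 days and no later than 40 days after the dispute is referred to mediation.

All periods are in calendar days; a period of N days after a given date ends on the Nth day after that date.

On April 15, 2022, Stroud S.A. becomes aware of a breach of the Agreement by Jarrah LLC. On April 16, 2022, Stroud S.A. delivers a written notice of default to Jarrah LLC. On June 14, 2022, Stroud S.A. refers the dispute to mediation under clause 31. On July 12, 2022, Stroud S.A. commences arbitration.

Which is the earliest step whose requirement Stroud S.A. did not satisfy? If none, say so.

None — every step was satisfied

Step 1: 81 days after April 15, 2022 (when the breach is discovered) is July 5, 2022; completed April 16, 2022, before the deadline.
Step 2: 74 days after May 1, 2022 (end of the 15-day comment period, which began when the default notice is delivered on April 16, 2022) is July 14, 2022; done June 14, 2022 — timely.
Step 3: the window is 14–40 days after June 14, 2022 (when the dispute is referred to mediation), so June 28, 2022 through July 24, 2022; July 12, 2022 falls inside that range.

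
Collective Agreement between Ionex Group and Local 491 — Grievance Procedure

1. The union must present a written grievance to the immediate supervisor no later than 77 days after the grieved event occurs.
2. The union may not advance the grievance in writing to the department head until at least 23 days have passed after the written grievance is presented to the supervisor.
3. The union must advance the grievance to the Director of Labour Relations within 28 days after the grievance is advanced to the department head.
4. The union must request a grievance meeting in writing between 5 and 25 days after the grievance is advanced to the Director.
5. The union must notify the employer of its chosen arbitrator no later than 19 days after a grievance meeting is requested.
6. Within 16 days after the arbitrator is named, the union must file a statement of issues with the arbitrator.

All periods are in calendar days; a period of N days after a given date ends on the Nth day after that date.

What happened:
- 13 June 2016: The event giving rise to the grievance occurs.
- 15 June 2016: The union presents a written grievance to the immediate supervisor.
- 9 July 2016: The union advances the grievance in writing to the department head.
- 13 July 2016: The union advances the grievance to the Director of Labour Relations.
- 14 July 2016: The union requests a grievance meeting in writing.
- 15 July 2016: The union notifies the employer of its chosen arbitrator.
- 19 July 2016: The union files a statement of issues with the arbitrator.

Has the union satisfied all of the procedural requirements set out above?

(1) due by 13 June 2016 + 77 days = 29 August 2016; 15 June 2016 is within that limit.
(2) permitted from 15 June 2016 + 23 days = 8 July 2016 onward; done 9 July 2016, after the minimum wait.
(3) due by 9 July 2016 + 28 days = 6 August 2016; 13 July 2016 is within that limit.
(4) the permitted window runs from 13 July 2016 + 5 = 18 July 2016 to 13 July 2016 + 25 = 7 August 2016; done 14 July 2016 — 4 days before the window opened.
The analysis stops there.

No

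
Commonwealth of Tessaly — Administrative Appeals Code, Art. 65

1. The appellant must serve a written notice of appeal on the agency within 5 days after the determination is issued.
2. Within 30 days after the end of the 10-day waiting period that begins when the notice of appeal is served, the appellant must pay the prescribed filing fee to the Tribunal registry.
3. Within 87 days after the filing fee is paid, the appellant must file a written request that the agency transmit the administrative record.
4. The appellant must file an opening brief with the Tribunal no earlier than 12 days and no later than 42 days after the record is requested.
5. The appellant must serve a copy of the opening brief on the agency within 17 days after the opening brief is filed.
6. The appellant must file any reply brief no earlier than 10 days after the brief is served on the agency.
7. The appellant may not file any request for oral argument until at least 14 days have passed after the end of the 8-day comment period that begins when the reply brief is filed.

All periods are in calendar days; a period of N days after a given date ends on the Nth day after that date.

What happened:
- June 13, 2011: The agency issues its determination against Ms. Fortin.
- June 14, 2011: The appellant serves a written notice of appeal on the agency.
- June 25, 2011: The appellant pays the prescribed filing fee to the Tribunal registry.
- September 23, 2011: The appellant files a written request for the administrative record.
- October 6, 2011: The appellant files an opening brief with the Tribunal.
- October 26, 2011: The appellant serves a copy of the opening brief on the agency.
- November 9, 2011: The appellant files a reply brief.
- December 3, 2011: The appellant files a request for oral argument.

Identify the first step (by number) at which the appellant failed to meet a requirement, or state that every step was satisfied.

Step 1: 5 days after June 13, 2011 (when the determination is issued) is June 18, 2011; completed June 14, 2011, before the deadline.
Step 2: 30 days after June 24, 2011 (end of the 10-day waiting period, which began when the notice of appeal is served on June 14, 2011) is July 24, 2011; June 25, 2011 is within that limit.
Step 3: 87 days after June 25, 2011 (when the filing fee is paid) is September 20, 2011; done September 23, 2011 — 3 days late.
That is the first point of non-compliance.

Step 3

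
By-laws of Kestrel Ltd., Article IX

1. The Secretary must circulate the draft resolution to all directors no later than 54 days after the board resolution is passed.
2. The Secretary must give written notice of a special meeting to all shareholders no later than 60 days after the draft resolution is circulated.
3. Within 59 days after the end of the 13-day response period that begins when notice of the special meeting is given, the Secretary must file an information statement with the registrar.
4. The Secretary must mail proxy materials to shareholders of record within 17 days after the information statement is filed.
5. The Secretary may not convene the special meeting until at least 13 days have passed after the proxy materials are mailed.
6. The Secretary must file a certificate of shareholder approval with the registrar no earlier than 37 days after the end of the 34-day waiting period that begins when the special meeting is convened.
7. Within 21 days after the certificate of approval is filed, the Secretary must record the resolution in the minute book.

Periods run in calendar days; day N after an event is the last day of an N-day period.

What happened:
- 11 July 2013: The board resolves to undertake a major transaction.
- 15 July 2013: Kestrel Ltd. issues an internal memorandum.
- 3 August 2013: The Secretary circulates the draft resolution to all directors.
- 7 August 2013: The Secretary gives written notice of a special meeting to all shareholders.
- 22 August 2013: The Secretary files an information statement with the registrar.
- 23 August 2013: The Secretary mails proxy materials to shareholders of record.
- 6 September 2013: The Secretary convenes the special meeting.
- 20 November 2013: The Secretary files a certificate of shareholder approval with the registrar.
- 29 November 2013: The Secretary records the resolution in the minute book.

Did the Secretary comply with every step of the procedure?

Step 1: 54 days after 11 July 2013 (when the board resolution is passed) is 3 September 2013; done 3 August 2013 — timely.
Step 2: 60 days after 3 August 2013 (when the draft resolution is circulated) is 2 October 2013; done 7 August 2013 — timely.
Step 3: 59 days after 20 August 2013 (end of the 13-day response period, which began when notice of the special meeting is given on 7 August 2013) is 18 October 2013; done 22 August 2013 — timely.
Step 4: 17 days after 22 August 2013 (when the information statement is filed) is 8 September 2013; done 23 August 2013 — timely.
Step 5: the earliest permitted date is 13 days after 23 August 2013 (when the proxy materials are mailed), i.e. 5 September 2013; done 6 September 2013, after the minimum wait.
Step 6: the earliest permitted date is 37 days after 10 October 2013 (end of the 34-day waiting period, which began when the special meeting is convened on 6 September 2013), i.e. 16 November 2013; done 20 November 2013, after the minimum wait.
Step 7: 21 days after 20 November 2013 (when the certificate of approval is filed) is 11 December 2013; 29 November 2013 is within that limit.

Yes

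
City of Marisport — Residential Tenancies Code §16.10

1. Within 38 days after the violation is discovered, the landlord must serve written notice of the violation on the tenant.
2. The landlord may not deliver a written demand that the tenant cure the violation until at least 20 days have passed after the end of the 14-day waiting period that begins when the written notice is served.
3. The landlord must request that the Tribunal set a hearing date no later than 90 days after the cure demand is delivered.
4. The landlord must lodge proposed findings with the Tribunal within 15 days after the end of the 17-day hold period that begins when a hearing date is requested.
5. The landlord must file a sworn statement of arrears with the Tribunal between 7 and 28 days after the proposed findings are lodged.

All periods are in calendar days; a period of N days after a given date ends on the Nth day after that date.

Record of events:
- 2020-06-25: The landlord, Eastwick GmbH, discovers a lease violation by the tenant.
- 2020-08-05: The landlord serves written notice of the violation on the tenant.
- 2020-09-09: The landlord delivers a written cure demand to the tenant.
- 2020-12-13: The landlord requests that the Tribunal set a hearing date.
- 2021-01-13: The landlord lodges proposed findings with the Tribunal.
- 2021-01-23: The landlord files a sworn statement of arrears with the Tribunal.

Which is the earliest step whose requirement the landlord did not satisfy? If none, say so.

Step 1: 38 days after 2020-06-25 (when the violation is discovered) is 2020-08-02; 2020-08-05 misses that deadline by 3 days.
The procedure was therefore not followed at step 1.

Step 1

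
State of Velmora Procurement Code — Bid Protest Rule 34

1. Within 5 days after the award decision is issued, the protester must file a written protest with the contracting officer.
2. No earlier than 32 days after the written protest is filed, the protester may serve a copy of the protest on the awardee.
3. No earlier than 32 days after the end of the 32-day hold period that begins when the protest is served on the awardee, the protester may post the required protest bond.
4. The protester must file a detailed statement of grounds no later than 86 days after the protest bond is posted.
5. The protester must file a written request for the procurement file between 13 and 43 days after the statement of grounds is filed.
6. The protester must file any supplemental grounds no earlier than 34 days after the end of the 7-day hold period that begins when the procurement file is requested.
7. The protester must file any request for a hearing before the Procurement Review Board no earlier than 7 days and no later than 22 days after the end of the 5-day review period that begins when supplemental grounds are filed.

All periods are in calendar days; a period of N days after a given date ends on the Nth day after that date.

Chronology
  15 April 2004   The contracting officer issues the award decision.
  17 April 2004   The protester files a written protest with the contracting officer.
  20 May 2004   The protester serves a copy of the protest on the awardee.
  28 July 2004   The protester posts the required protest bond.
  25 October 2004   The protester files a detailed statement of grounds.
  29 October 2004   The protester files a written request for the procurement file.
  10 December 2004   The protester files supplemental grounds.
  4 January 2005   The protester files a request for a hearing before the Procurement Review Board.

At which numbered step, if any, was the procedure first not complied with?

Step 1: 5 days after 15 April 2004 (when the award decision is issued) is 20 April 2004; done 17 April 2004 — timely.
Step 2: the earliest permitted date is 32 days after 17 April 2004 (when the written protest is filed), i.e. 19 May 2004; 20 May 2004 is on or after that date.
Step 3: the earliest permitted date is 32 days after 21 June 2004 (end of the 32-day hold period, which began when the protest is served on the awardee on 20 May 2004), i.e. 23 July 2004; done 28 July 2004, after the minimum wait.
Step 4: 86 days after 28 July 2004 (when the protest bond is posted) is 22 October 2004; 25 October 2004 misses that deadline by 3 days.

Step 4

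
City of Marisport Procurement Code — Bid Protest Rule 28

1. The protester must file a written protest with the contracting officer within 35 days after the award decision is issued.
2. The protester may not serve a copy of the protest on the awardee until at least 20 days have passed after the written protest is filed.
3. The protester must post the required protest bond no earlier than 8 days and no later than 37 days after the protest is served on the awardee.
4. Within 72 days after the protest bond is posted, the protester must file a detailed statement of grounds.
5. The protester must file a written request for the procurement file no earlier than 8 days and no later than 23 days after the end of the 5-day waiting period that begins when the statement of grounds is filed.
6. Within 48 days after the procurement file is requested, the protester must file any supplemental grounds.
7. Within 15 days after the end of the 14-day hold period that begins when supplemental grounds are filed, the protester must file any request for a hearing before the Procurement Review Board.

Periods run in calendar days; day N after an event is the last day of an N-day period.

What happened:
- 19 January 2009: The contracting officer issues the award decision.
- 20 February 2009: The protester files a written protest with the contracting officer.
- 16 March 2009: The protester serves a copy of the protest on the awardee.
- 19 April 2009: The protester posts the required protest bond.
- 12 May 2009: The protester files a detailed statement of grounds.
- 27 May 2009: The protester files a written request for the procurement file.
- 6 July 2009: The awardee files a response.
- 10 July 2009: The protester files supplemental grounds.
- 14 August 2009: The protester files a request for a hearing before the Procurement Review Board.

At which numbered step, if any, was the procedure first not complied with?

Step 7

Step 1 — counting 35 days from 19 January 2009 (when the award decision is issued) gives a deadline of 23 February 2009; 20 February 2009 is within that limit.
Step 2 — must wait 20 days from 20 February 2009 (when the written protest is filed), so not before 12 March 2009; done 16 March 2009 — permitted.
Step 3 — 8 and 37 days from 16 March 2009 (when the protest is served on the awardee) are 24 March 2009 and 22 April 2009 respectively; 19 April 2009 falls inside that range.
Step 4 — counting 72 days from 19 April 2009 (when the protest bond is posted) gives a deadline of 30 June 2009; done 12 May 2009 — timely.
Step 5 — 8 and 23 days from 17 May 2009 (end of the 5-day waiting period, which began when the statement of grounds is filed on 12 May 2009) are 25 May 2009 and 9 June 2009 respectively; 27 May 2009 falls inside that range.
Step 6 — counting 48 days from 27 May 2009 (when the procurement file is requested) gives a deadline of 14 July 2009; done 10 July 2009 — timely.
Step 7 — counting 15 days from 24 July 2009 (end of the 14-day hold period, which began when supplemental grounds are filed on 10 July 2009) gives a deadline of 8 August 2009; not done until 14 August 2009, 6 days after the deadline.
That is the first point of non-compliance.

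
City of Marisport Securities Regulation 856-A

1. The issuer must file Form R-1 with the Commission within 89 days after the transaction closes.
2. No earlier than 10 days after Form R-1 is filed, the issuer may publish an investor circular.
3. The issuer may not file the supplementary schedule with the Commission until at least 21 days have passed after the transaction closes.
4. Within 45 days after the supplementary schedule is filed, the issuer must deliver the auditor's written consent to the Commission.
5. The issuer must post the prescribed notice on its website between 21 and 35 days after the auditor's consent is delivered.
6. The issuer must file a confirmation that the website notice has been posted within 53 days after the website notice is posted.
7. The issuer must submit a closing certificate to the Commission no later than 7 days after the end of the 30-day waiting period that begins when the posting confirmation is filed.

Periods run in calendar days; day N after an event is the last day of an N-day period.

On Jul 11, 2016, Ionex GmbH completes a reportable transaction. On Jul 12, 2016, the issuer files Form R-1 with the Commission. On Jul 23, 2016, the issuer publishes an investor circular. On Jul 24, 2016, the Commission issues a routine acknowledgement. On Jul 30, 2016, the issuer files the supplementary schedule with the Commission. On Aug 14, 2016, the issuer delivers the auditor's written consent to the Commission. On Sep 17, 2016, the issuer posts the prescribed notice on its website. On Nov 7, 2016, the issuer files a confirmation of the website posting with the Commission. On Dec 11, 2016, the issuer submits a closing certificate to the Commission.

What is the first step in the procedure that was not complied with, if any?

Step 3

(1) due by Jul 11, 2016 + 89 days = Oct 8, 2016; completed Jul 12, 2016, before the deadline.
(2) permitted from Jul 12, 2016 + 10 days = Jul 22, 2016 onward; done Jul 23, 2016 — permitted.
(3) permitted from Jul 11, 2016 + 21 days = Aug 1, 2016 onward; done Jul 30, 2016 — 2 days too early.
The analysis stops there.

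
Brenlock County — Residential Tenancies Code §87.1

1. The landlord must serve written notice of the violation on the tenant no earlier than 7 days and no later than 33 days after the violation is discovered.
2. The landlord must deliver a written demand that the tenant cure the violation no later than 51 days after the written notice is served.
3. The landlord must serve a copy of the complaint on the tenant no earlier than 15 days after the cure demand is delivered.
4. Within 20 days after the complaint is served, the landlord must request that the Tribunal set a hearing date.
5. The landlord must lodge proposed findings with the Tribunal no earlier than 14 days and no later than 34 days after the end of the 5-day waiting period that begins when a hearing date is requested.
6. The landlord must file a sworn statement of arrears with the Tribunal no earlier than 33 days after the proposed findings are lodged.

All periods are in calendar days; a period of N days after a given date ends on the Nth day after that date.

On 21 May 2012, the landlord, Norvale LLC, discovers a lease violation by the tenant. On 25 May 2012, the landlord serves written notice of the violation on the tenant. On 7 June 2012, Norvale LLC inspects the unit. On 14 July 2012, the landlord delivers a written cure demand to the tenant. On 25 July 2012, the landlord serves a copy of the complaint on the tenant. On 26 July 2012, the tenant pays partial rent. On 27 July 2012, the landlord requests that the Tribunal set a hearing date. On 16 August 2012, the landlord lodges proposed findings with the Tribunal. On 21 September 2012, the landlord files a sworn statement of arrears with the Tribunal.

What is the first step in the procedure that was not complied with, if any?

Step 1 — 7 and 33 days from 21 May 2012 (when the violation is discovered) are 28 May 2012 and 23 June 2012 respectively; 25 May 2012 is 3 days too early.
The procedure was therefore not followed at step 1.

Step 1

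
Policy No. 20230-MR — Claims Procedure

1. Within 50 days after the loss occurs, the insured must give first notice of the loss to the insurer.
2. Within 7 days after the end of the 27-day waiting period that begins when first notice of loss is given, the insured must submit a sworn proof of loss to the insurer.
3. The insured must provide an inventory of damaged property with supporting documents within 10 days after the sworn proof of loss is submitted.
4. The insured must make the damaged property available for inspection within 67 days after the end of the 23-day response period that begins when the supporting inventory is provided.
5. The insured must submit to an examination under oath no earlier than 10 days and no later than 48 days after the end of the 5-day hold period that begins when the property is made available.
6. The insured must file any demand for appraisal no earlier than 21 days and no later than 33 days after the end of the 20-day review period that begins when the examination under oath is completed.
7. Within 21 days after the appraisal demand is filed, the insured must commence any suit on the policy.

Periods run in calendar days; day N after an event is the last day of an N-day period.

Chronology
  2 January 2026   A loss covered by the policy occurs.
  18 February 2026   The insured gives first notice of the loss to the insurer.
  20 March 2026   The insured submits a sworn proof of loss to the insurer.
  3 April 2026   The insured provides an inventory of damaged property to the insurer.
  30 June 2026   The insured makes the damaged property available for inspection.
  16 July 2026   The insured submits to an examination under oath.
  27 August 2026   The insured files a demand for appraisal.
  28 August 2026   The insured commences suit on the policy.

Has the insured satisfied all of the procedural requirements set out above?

(1) due by 2 January 2026 + 50 days = 21 February 2026; done 18 February 2026 — timely.
(2) due by 17 March 2026 + 7 days = 24 March 2026; 20 March 2026 is within that limit.
(3) due by 20 March 2026 + 10 days = 30 March 2026; not done until 3 April 2026, 4 days after the deadline.
No need to go further; step 3 was not satisfied.

No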